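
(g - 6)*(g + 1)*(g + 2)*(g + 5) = g^4 + 2*g^3 - 31*g^2 - 92*g - 60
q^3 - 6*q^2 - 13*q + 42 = (q - 7)*(q - 2)*(q + 3)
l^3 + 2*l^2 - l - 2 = (l - 1)*(l + 1)*(l + 2)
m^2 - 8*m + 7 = (m - 7)*(m - 1)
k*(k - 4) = k^2 - 4*k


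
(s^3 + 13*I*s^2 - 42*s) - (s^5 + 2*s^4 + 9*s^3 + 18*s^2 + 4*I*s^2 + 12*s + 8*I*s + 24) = -s^5 - 2*s^4 - 8*s^3 - 18*s^2 + 9*I*s^2 - 54*s - 8*I*s - 24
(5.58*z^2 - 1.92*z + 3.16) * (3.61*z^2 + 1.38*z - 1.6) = 20.1438*z^4 + 0.7692*z^3 - 0.17*z^2 + 7.4328*z - 5.056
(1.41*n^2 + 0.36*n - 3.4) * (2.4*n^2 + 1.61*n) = 3.384*n^4 + 3.1341*n^3 - 7.5804*n^2 - 5.474*n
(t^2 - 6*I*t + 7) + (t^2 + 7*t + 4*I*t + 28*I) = 2*t^2 + 7*t - 2*I*t + 7 + 28*I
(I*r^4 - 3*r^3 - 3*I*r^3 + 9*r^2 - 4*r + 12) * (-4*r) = -4*I*r^5 + 12*r^4 + 12*I*r^4 - 36*r^3 + 16*r^2 - 48*r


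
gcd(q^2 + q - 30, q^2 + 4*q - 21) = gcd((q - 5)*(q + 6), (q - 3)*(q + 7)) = 1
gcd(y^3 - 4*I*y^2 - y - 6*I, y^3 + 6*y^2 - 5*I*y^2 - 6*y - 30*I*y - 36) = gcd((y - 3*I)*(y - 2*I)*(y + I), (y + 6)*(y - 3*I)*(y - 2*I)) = y^2 - 5*I*y - 6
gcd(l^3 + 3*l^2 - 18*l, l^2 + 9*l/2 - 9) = l + 6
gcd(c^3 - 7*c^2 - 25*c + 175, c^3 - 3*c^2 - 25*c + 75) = c^2 - 25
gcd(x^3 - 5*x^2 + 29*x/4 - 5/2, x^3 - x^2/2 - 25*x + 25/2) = x - 1/2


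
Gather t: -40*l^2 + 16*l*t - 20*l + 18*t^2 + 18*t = -40*l^2 - 20*l + 18*t^2 + t*(16*l + 18)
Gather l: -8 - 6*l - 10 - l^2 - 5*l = -l^2 - 11*l - 18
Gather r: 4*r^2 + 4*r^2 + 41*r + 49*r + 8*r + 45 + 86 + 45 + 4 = 8*r^2 + 98*r + 180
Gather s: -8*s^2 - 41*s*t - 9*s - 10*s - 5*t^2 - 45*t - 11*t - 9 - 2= -8*s^2 + s*(-41*t - 19) - 5*t^2 - 56*t - 11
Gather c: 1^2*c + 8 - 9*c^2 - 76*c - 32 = -9*c^2 - 75*c - 24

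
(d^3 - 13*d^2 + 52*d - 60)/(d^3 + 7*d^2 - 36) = (d^2 - 11*d + 30)/(d^2 + 9*d + 18)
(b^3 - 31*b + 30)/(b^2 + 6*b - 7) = (b^2 + b - 30)/(b + 7)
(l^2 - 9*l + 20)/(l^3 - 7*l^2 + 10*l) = (l - 4)/(l*(l - 2))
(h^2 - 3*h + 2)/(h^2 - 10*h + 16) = (h - 1)/(h - 8)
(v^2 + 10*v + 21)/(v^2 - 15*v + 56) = (v^2 + 10*v + 21)/(v^2 - 15*v + 56)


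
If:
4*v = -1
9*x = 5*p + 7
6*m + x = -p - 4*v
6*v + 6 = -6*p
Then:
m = 25/108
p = -3/4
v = -1/4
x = 13/36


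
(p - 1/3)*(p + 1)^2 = p^3 + 5*p^2/3 + p/3 - 1/3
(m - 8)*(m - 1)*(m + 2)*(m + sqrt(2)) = m^4 - 7*m^3 + sqrt(2)*m^3 - 10*m^2 - 7*sqrt(2)*m^2 - 10*sqrt(2)*m + 16*m + 16*sqrt(2)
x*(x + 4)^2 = x^3 + 8*x^2 + 16*x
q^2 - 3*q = q*(q - 3)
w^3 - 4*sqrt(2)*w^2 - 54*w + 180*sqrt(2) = (w - 6*sqrt(2))*(w - 3*sqrt(2))*(w + 5*sqrt(2))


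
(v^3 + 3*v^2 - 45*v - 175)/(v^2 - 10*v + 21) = (v^2 + 10*v + 25)/(v - 3)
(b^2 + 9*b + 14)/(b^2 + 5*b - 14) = (b + 2)/(b - 2)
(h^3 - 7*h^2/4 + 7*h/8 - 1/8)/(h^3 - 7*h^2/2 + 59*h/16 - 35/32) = 4*(4*h^2 - 5*h + 1)/(16*h^2 - 48*h + 35)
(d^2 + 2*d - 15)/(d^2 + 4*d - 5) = (d - 3)/(d - 1)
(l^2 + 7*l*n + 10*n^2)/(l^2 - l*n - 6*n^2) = (l + 5*n)/(l - 3*n)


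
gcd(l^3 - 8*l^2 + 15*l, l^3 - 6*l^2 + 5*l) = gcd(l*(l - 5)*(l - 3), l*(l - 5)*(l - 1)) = l^2 - 5*l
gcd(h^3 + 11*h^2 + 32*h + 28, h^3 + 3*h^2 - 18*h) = 1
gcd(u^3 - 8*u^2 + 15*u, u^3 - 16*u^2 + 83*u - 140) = u - 5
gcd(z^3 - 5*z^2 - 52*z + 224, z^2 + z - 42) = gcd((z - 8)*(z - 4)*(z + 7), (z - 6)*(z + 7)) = z + 7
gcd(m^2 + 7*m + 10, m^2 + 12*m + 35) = m + 5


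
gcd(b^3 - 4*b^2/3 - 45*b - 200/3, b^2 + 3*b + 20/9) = b + 5/3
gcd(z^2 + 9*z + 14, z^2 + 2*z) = z + 2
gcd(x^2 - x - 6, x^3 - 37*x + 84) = x - 3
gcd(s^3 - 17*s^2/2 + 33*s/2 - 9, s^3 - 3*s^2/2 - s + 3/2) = s^2 - 5*s/2 + 3/2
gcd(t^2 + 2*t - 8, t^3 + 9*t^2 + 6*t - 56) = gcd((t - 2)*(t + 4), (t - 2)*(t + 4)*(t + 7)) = t^2 + 2*t - 8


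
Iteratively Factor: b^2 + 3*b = (b + 3)*(b)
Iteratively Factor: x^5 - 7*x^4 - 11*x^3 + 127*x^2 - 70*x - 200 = (x - 2)*(x^4 - 5*x^3 - 21*x^2 + 85*x + 100) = (x - 2)*(x + 4)*(x^3 - 9*x^2 + 15*x + 25) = (x - 5)*(x - 2)*(x + 4)*(x^2 - 4*x - 5) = (x - 5)*(x - 2)*(x + 1)*(x + 4)*(x - 5)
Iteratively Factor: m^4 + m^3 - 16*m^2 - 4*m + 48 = (m - 2)*(m^3 + 3*m^2 - 10*m - 24) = (m - 2)*(m + 2)*(m^2 + m - 12) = (m - 2)*(m + 2)*(m + 4)*(m - 3)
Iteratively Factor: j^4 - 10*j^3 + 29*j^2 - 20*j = (j - 5)*(j^3 - 5*j^2 + 4*j) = (j - 5)*(j - 4)*(j^2 - j) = j*(j - 5)*(j - 4)*(j - 1)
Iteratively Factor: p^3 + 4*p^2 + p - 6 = (p + 2)*(p^2 + 2*p - 3) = (p + 2)*(p + 3)*(p - 1)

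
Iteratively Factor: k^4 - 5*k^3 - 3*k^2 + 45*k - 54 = (k - 3)*(k^3 - 2*k^2 - 9*k + 18) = (k - 3)^2*(k^2 + k - 6) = (k - 3)^2*(k + 3)*(k - 2)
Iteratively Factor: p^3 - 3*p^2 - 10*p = (p)*(p^2 - 3*p - 10) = p*(p + 2)*(p - 5)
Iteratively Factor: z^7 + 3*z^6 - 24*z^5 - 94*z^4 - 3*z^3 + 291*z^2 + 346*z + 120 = (z + 1)*(z^6 + 2*z^5 - 26*z^4 - 68*z^3 + 65*z^2 + 226*z + 120) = (z + 1)^2*(z^5 + z^4 - 27*z^3 - 41*z^2 + 106*z + 120) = (z - 2)*(z + 1)^2*(z^4 + 3*z^3 - 21*z^2 - 83*z - 60) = (z - 2)*(z + 1)^3*(z^3 + 2*z^2 - 23*z - 60) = (z - 5)*(z - 2)*(z + 1)^3*(z^2 + 7*z + 12) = (z - 5)*(z - 2)*(z + 1)^3*(z + 3)*(z + 4)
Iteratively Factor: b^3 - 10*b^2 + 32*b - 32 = (b - 4)*(b^2 - 6*b + 8) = (b - 4)*(b - 2)*(b - 4)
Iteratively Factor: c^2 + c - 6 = (c + 3)*(c - 2)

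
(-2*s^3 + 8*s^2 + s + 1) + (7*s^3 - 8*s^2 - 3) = 5*s^3 + s - 2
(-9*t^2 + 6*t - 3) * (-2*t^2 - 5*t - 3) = 18*t^4 + 33*t^3 + 3*t^2 - 3*t + 9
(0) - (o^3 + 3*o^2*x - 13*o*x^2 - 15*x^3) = -o^3 - 3*o^2*x + 13*o*x^2 + 15*x^3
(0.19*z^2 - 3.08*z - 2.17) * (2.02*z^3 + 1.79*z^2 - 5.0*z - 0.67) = 0.3838*z^5 - 5.8815*z^4 - 10.8466*z^3 + 11.3884*z^2 + 12.9136*z + 1.4539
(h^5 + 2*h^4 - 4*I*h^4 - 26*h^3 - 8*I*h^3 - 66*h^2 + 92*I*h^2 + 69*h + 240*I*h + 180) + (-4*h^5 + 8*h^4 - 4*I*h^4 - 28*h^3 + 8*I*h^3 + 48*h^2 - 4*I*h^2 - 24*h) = -3*h^5 + 10*h^4 - 8*I*h^4 - 54*h^3 - 18*h^2 + 88*I*h^2 + 45*h + 240*I*h + 180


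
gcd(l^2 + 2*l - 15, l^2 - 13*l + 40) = 1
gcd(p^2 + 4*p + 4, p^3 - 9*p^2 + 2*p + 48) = p + 2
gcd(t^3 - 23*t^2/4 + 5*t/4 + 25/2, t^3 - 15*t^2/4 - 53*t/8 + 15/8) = t - 5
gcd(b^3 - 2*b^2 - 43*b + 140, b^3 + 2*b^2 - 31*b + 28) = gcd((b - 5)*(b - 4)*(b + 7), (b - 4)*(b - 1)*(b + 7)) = b^2 + 3*b - 28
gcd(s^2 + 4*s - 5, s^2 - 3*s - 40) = s + 5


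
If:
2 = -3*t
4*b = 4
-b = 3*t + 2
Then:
No Solution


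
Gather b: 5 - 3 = 2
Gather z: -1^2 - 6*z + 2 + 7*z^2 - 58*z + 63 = 7*z^2 - 64*z + 64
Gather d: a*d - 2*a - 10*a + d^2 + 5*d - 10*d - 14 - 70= -12*a + d^2 + d*(a - 5) - 84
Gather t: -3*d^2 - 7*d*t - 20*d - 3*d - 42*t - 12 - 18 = -3*d^2 - 23*d + t*(-7*d - 42) - 30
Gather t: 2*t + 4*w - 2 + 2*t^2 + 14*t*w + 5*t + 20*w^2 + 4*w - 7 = 2*t^2 + t*(14*w + 7) + 20*w^2 + 8*w - 9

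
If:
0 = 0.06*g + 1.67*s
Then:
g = -27.8333333333333*s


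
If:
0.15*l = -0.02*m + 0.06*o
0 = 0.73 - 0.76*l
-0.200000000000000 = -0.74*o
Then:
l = 0.96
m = -6.39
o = 0.27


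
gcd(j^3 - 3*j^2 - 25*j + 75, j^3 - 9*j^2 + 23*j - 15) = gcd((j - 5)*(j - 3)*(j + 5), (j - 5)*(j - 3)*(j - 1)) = j^2 - 8*j + 15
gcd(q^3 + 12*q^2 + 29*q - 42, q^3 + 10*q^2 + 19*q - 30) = q^2 + 5*q - 6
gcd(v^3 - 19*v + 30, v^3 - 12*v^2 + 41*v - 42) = v^2 - 5*v + 6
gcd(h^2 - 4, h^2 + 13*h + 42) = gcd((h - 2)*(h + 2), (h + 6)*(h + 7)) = 1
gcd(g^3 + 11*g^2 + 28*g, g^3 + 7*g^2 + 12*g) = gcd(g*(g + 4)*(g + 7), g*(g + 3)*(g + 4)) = g^2 + 4*g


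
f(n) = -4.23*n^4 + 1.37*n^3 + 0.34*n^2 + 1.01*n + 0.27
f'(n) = -16.92*n^3 + 4.11*n^2 + 0.68*n + 1.01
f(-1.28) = -14.69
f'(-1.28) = 42.36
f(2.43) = -123.10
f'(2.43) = -215.85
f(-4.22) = -1442.39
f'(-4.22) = 1342.90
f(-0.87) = -3.68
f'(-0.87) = 14.67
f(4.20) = -1204.24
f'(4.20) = -1177.20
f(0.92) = -0.48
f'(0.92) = -8.06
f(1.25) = -5.59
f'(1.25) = -24.76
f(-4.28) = -1524.67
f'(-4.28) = 1399.96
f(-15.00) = -218705.88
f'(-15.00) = 58020.56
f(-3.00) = -379.32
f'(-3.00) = 492.80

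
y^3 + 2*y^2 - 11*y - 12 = (y - 3)*(y + 1)*(y + 4)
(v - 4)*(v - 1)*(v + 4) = v^3 - v^2 - 16*v + 16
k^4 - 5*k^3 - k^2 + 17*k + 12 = (k - 4)*(k - 3)*(k + 1)^2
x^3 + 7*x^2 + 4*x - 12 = (x - 1)*(x + 2)*(x + 6)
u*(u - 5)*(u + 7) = u^3 + 2*u^2 - 35*u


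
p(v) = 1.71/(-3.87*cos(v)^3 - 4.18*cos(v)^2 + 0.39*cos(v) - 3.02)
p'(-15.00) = 0.00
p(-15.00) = -0.42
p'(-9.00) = 0.07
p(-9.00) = -0.44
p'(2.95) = -0.06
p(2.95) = -0.45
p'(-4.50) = 0.26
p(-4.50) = -0.53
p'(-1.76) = -0.25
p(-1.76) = -0.53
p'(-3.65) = -0.06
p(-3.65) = -0.43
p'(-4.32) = 0.23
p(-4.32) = -0.48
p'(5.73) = 0.21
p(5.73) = -0.21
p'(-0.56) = 0.21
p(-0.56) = -0.21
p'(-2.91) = 0.07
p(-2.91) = -0.45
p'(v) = 1.71*(-11.61*sin(v)*cos(v)^2 - 8.36*sin(v)*cos(v) + 0.39*sin(v))/(-3.87*cos(v)^3 - 4.18*cos(v)^2 + 0.39*cos(v) - 3.02)^2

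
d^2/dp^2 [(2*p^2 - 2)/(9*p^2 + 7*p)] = 4*(-63*p^3 - 243*p^2 - 189*p - 49)/(p^3*(729*p^3 + 1701*p^2 + 1323*p + 343))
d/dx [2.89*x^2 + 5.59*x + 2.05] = 5.78*x + 5.59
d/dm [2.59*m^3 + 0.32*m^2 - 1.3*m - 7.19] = 7.77*m^2 + 0.64*m - 1.3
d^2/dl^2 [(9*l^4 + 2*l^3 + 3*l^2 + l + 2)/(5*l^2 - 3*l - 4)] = 2*(225*l^6 - 405*l^5 - 297*l^4 + 992*l^3 + 1266*l^2 + 66*l + 94)/(125*l^6 - 225*l^5 - 165*l^4 + 333*l^3 + 132*l^2 - 144*l - 64)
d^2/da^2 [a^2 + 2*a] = 2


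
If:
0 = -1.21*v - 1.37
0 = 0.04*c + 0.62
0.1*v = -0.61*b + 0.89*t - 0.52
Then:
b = 1.45901639344262*t - 0.666847310662512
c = -15.50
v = -1.13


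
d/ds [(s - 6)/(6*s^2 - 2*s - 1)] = (-6*s^2 + 72*s - 13)/(36*s^4 - 24*s^3 - 8*s^2 + 4*s + 1)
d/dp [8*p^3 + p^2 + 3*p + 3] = 24*p^2 + 2*p + 3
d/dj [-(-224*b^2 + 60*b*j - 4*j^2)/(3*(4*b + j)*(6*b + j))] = 4*b*(-920*b^2 - 64*b*j + 25*j^2)/(3*(576*b^4 + 480*b^3*j + 148*b^2*j^2 + 20*b*j^3 + j^4))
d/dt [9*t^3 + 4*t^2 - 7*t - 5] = 27*t^2 + 8*t - 7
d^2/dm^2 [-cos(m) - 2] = cos(m)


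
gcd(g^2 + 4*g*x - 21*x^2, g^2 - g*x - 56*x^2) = g + 7*x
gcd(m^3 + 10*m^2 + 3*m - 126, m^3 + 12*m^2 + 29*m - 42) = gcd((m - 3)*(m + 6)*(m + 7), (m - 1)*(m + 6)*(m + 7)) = m^2 + 13*m + 42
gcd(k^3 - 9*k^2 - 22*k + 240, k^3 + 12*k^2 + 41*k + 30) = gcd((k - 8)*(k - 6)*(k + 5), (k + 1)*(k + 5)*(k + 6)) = k + 5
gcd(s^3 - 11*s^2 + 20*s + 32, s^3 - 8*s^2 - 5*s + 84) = s - 4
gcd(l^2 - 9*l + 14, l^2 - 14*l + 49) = l - 7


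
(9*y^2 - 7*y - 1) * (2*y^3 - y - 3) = 18*y^5 - 14*y^4 - 11*y^3 - 20*y^2 + 22*y + 3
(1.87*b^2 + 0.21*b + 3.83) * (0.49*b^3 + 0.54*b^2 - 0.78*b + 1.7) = 0.9163*b^5 + 1.1127*b^4 + 0.5315*b^3 + 5.0834*b^2 - 2.6304*b + 6.511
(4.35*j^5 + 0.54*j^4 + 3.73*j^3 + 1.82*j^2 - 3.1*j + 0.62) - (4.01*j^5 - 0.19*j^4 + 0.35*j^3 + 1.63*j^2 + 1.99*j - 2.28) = 0.34*j^5 + 0.73*j^4 + 3.38*j^3 + 0.19*j^2 - 5.09*j + 2.9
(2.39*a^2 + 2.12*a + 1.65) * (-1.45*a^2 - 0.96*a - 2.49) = -3.4655*a^4 - 5.3684*a^3 - 10.3788*a^2 - 6.8628*a - 4.1085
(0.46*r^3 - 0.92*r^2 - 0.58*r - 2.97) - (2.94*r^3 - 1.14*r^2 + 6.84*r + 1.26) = -2.48*r^3 + 0.22*r^2 - 7.42*r - 4.23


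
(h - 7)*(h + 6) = h^2 - h - 42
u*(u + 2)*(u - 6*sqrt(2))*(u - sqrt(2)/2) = u^4 - 13*sqrt(2)*u^3/2 + 2*u^3 - 13*sqrt(2)*u^2 + 6*u^2 + 12*u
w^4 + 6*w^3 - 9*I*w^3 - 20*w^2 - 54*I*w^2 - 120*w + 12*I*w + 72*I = (w + 6)*(w - 6*I)*(w - 2*I)*(w - I)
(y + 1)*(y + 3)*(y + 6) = y^3 + 10*y^2 + 27*y + 18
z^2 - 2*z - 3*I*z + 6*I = (z - 2)*(z - 3*I)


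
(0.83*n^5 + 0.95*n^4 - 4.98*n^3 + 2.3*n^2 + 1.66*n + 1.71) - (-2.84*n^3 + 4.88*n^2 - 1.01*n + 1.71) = 0.83*n^5 + 0.95*n^4 - 2.14*n^3 - 2.58*n^2 + 2.67*n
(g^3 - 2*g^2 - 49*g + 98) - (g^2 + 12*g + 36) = g^3 - 3*g^2 - 61*g + 62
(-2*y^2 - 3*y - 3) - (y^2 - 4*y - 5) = -3*y^2 + y + 2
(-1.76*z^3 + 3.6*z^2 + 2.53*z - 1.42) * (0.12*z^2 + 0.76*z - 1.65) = -0.2112*z^5 - 0.9056*z^4 + 5.9436*z^3 - 4.1876*z^2 - 5.2537*z + 2.343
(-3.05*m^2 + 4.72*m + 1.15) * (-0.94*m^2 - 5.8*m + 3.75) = 2.867*m^4 + 13.2532*m^3 - 39.8945*m^2 + 11.03*m + 4.3125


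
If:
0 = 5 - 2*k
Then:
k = 5/2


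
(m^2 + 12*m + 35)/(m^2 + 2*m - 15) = (m + 7)/(m - 3)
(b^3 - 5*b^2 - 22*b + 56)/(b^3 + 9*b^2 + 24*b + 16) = (b^2 - 9*b + 14)/(b^2 + 5*b + 4)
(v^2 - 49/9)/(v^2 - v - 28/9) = (3*v + 7)/(3*v + 4)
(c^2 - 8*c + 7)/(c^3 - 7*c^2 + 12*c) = (c^2 - 8*c + 7)/(c*(c^2 - 7*c + 12))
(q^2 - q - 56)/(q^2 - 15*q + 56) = (q + 7)/(q - 7)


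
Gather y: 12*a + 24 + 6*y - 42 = 12*a + 6*y - 18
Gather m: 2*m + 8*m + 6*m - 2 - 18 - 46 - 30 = 16*m - 96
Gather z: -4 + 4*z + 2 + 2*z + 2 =6*z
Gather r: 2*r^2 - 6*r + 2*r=2*r^2 - 4*r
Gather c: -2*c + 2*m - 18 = -2*c + 2*m - 18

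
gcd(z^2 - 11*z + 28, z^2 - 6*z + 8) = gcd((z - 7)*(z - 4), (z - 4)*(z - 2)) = z - 4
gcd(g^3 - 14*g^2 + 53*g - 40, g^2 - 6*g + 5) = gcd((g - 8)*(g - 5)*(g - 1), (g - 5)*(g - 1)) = g^2 - 6*g + 5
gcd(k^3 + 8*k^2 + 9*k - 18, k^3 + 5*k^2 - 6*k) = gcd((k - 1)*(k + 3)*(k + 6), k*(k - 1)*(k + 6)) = k^2 + 5*k - 6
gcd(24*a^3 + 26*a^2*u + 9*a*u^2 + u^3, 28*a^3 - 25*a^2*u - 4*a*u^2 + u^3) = 4*a + u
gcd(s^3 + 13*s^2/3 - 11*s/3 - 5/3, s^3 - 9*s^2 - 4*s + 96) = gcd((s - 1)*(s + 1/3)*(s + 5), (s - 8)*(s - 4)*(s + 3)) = 1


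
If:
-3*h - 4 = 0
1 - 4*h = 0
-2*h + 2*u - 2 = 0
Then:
No Solution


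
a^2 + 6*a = a*(a + 6)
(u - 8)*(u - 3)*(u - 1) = u^3 - 12*u^2 + 35*u - 24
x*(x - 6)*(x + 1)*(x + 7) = x^4 + 2*x^3 - 41*x^2 - 42*x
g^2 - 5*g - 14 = (g - 7)*(g + 2)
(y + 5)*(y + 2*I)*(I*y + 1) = I*y^3 - y^2 + 5*I*y^2 - 5*y + 2*I*y + 10*I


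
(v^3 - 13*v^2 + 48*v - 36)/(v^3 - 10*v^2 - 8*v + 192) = (v^2 - 7*v + 6)/(v^2 - 4*v - 32)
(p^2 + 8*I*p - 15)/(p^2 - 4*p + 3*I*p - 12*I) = (p + 5*I)/(p - 4)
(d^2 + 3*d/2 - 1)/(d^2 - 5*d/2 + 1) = (d + 2)/(d - 2)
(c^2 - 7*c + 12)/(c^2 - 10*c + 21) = (c - 4)/(c - 7)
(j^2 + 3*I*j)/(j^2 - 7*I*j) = (j + 3*I)/(j - 7*I)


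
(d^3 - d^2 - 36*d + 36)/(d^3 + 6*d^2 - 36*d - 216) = (d - 1)/(d + 6)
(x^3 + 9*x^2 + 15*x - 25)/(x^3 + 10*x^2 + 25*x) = (x - 1)/x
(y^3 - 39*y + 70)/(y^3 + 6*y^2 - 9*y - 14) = (y - 5)/(y + 1)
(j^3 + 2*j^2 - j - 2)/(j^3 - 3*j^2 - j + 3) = (j + 2)/(j - 3)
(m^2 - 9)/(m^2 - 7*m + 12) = (m + 3)/(m - 4)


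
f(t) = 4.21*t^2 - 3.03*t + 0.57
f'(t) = 8.42*t - 3.03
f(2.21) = 14.44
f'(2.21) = 15.58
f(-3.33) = 57.34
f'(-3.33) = -31.07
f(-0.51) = 3.21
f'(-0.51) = -7.32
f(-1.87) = 20.96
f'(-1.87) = -18.78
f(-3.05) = 48.98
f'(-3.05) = -28.71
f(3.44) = 39.97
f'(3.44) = 25.93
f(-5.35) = 137.28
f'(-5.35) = -48.08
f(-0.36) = 2.21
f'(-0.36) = -6.06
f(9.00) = 314.31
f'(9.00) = 72.75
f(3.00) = 29.37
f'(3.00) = 22.23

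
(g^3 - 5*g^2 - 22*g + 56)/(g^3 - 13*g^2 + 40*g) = (g^3 - 5*g^2 - 22*g + 56)/(g*(g^2 - 13*g + 40))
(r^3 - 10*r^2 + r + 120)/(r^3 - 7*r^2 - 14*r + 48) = (r - 5)/(r - 2)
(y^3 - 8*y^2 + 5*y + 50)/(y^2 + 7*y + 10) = (y^2 - 10*y + 25)/(y + 5)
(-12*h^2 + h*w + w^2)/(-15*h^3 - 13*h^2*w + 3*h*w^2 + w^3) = (4*h + w)/(5*h^2 + 6*h*w + w^2)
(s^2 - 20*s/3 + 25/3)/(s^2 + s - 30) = (s - 5/3)/(s + 6)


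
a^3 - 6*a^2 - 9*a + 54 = (a - 6)*(a - 3)*(a + 3)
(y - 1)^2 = y^2 - 2*y + 1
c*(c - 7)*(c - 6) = c^3 - 13*c^2 + 42*c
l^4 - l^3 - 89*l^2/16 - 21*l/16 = l*(l - 3)*(l + 1/4)*(l + 7/4)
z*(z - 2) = z^2 - 2*z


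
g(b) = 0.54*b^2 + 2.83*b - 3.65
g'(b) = 1.08*b + 2.83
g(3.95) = 15.95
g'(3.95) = 7.10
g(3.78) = 14.76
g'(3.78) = 6.91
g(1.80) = 3.19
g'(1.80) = 4.77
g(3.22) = 11.06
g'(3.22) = 6.31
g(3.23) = 11.12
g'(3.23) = 6.32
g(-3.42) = -7.01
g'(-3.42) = -0.86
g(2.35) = 5.98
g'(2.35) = 5.37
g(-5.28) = -3.54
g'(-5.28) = -2.87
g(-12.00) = 40.15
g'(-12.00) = -10.13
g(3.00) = 9.70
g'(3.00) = 6.07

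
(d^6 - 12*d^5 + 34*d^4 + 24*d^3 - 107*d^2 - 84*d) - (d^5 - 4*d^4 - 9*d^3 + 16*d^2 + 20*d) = d^6 - 13*d^5 + 38*d^4 + 33*d^3 - 123*d^2 - 104*d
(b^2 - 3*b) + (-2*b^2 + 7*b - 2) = -b^2 + 4*b - 2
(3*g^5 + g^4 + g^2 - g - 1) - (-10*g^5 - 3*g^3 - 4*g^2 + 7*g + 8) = 13*g^5 + g^4 + 3*g^3 + 5*g^2 - 8*g - 9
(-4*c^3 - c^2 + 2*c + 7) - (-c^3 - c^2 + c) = -3*c^3 + c + 7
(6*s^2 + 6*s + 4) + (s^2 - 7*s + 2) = 7*s^2 - s + 6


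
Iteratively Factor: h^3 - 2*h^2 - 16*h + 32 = (h - 2)*(h^2 - 16) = (h - 2)*(h + 4)*(h - 4)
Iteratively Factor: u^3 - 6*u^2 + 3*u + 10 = (u + 1)*(u^2 - 7*u + 10) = (u - 2)*(u + 1)*(u - 5)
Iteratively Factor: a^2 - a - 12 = (a + 3)*(a - 4)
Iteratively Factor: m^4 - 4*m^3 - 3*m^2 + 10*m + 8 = (m + 1)*(m^3 - 5*m^2 + 2*m + 8) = (m - 2)*(m + 1)*(m^2 - 3*m - 4) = (m - 4)*(m - 2)*(m + 1)*(m + 1)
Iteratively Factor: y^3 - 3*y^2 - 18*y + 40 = (y + 4)*(y^2 - 7*y + 10) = (y - 5)*(y + 4)*(y - 2)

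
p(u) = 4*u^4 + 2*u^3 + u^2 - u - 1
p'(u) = 16*u^3 + 6*u^2 + 2*u - 1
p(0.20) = -1.14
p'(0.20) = -0.23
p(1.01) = 5.23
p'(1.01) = 23.63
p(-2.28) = 90.87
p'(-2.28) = -164.01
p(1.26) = 13.41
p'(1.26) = 43.05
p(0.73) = 0.72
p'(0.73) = 9.88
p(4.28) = 1512.10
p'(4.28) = 1371.91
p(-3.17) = 352.43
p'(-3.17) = -456.73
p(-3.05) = 300.75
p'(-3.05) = -405.25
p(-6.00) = 4793.00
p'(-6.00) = -3253.00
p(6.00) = 5645.00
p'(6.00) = 3683.00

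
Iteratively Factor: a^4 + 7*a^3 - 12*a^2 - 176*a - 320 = (a + 4)*(a^3 + 3*a^2 - 24*a - 80) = (a - 5)*(a + 4)*(a^2 + 8*a + 16) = (a - 5)*(a + 4)^2*(a + 4)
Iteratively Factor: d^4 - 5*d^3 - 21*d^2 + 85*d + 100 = (d + 4)*(d^3 - 9*d^2 + 15*d + 25) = (d - 5)*(d + 4)*(d^2 - 4*d - 5) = (d - 5)*(d + 1)*(d + 4)*(d - 5)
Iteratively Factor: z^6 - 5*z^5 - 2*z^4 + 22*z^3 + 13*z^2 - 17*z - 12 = (z - 4)*(z^5 - z^4 - 6*z^3 - 2*z^2 + 5*z + 3) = (z - 4)*(z + 1)*(z^4 - 2*z^3 - 4*z^2 + 2*z + 3) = (z - 4)*(z - 3)*(z + 1)*(z^3 + z^2 - z - 1) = (z - 4)*(z - 3)*(z + 1)^2*(z^2 - 1) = (z - 4)*(z - 3)*(z - 1)*(z + 1)^2*(z + 1)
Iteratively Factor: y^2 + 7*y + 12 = (y + 4)*(y + 3)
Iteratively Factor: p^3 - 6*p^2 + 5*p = (p - 1)*(p^2 - 5*p) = (p - 5)*(p - 1)*(p)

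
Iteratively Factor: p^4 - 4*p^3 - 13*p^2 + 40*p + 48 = (p - 4)*(p^3 - 13*p - 12) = (p - 4)*(p + 1)*(p^2 - p - 12) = (p - 4)*(p + 1)*(p + 3)*(p - 4)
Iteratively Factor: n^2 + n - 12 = (n + 4)*(n - 3)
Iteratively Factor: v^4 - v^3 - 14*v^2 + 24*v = (v - 3)*(v^3 + 2*v^2 - 8*v) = v*(v - 3)*(v^2 + 2*v - 8) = v*(v - 3)*(v + 4)*(v - 2)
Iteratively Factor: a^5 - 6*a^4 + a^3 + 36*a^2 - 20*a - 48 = (a + 2)*(a^4 - 8*a^3 + 17*a^2 + 2*a - 24) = (a + 1)*(a + 2)*(a^3 - 9*a^2 + 26*a - 24) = (a - 2)*(a + 1)*(a + 2)*(a^2 - 7*a + 12) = (a - 4)*(a - 2)*(a + 1)*(a + 2)*(a - 3)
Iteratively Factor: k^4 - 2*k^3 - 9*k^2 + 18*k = (k - 2)*(k^3 - 9*k) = (k - 3)*(k - 2)*(k^2 + 3*k) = (k - 3)*(k - 2)*(k + 3)*(k)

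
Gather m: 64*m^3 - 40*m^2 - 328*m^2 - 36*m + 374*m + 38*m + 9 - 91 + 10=64*m^3 - 368*m^2 + 376*m - 72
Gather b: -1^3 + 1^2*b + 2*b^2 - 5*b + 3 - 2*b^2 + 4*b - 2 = 0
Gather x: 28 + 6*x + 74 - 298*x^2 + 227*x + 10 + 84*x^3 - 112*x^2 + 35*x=84*x^3 - 410*x^2 + 268*x + 112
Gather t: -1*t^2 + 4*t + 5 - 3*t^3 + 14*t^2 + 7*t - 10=-3*t^3 + 13*t^2 + 11*t - 5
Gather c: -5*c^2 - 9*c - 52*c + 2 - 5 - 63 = -5*c^2 - 61*c - 66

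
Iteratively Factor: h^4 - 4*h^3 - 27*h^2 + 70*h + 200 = (h + 4)*(h^3 - 8*h^2 + 5*h + 50) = (h - 5)*(h + 4)*(h^2 - 3*h - 10) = (h - 5)*(h + 2)*(h + 4)*(h - 5)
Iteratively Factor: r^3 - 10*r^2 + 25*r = (r)*(r^2 - 10*r + 25) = r*(r - 5)*(r - 5)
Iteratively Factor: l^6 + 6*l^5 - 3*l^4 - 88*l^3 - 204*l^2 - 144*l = (l + 3)*(l^5 + 3*l^4 - 12*l^3 - 52*l^2 - 48*l) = (l - 4)*(l + 3)*(l^4 + 7*l^3 + 16*l^2 + 12*l) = l*(l - 4)*(l + 3)*(l^3 + 7*l^2 + 16*l + 12) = l*(l - 4)*(l + 3)^2*(l^2 + 4*l + 4) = l*(l - 4)*(l + 2)*(l + 3)^2*(l + 2)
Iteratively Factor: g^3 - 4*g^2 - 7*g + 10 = (g + 2)*(g^2 - 6*g + 5) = (g - 1)*(g + 2)*(g - 5)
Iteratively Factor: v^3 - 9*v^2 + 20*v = (v - 5)*(v^2 - 4*v) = v*(v - 5)*(v - 4)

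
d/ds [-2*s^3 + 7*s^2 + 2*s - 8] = -6*s^2 + 14*s + 2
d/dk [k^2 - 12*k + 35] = 2*k - 12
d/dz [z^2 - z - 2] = 2*z - 1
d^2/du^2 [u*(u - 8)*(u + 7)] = 6*u - 2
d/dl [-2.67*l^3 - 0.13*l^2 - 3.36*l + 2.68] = -8.01*l^2 - 0.26*l - 3.36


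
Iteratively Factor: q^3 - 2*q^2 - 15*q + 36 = (q - 3)*(q^2 + q - 12) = (q - 3)^2*(q + 4)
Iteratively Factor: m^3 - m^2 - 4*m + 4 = (m - 2)*(m^2 + m - 2) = (m - 2)*(m + 2)*(m - 1)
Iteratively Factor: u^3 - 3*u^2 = (u)*(u^2 - 3*u) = u*(u - 3)*(u)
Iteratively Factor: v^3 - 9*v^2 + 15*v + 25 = (v - 5)*(v^2 - 4*v - 5) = (v - 5)^2*(v + 1)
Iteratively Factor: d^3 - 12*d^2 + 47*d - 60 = (d - 4)*(d^2 - 8*d + 15) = (d - 4)*(d - 3)*(d - 5)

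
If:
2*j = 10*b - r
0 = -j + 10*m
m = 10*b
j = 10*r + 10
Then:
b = 1/200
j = 1/2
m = 1/20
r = -19/20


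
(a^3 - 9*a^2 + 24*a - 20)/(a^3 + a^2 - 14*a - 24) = (a^3 - 9*a^2 + 24*a - 20)/(a^3 + a^2 - 14*a - 24)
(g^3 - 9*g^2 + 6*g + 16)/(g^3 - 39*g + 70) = (g^2 - 7*g - 8)/(g^2 + 2*g - 35)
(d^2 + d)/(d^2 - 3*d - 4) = d/(d - 4)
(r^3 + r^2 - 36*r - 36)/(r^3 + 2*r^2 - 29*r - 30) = (r - 6)/(r - 5)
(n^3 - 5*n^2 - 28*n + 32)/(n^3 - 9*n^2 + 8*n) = (n + 4)/n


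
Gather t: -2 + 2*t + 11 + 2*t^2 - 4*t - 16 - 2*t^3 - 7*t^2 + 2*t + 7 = -2*t^3 - 5*t^2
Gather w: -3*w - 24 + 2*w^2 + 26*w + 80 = 2*w^2 + 23*w + 56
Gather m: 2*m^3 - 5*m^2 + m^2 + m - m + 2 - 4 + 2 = 2*m^3 - 4*m^2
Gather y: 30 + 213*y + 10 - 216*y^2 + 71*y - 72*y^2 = -288*y^2 + 284*y + 40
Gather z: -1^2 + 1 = 0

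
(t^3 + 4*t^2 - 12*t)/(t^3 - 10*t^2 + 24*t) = (t^2 + 4*t - 12)/(t^2 - 10*t + 24)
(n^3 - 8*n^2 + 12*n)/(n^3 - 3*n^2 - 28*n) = (-n^2 + 8*n - 12)/(-n^2 + 3*n + 28)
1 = 1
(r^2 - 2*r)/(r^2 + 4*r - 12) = r/(r + 6)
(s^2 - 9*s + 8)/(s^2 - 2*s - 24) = (-s^2 + 9*s - 8)/(-s^2 + 2*s + 24)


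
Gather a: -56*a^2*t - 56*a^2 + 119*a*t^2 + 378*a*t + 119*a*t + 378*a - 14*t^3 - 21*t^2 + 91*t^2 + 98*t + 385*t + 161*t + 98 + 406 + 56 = a^2*(-56*t - 56) + a*(119*t^2 + 497*t + 378) - 14*t^3 + 70*t^2 + 644*t + 560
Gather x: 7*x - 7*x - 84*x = -84*x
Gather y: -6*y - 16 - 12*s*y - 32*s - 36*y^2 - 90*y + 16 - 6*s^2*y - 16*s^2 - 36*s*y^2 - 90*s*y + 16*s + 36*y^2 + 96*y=-16*s^2 - 36*s*y^2 - 16*s + y*(-6*s^2 - 102*s)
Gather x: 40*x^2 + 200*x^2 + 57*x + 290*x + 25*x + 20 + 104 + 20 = 240*x^2 + 372*x + 144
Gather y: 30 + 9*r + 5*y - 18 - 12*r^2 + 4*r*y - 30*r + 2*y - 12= -12*r^2 - 21*r + y*(4*r + 7)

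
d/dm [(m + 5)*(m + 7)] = 2*m + 12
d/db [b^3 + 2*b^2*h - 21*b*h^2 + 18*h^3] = 3*b^2 + 4*b*h - 21*h^2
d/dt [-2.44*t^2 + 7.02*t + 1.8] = 7.02 - 4.88*t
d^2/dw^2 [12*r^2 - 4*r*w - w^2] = -2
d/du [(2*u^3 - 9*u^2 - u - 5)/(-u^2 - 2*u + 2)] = (-2*u^4 - 8*u^3 + 29*u^2 - 46*u - 12)/(u^4 + 4*u^3 - 8*u + 4)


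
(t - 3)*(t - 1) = t^2 - 4*t + 3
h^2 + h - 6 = (h - 2)*(h + 3)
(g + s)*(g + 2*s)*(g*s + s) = g^3*s + 3*g^2*s^2 + g^2*s + 2*g*s^3 + 3*g*s^2 + 2*s^3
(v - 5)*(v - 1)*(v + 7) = v^3 + v^2 - 37*v + 35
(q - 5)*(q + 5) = q^2 - 25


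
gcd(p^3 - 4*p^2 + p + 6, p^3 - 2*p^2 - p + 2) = p^2 - p - 2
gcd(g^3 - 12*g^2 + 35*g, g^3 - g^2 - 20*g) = g^2 - 5*g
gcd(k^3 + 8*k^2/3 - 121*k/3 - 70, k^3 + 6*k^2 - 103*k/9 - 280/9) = k^2 + 26*k/3 + 35/3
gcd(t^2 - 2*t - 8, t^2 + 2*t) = t + 2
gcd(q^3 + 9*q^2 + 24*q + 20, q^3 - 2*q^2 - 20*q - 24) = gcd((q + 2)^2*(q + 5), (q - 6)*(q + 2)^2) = q^2 + 4*q + 4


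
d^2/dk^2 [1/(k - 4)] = 2/(k - 4)^3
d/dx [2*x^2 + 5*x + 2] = 4*x + 5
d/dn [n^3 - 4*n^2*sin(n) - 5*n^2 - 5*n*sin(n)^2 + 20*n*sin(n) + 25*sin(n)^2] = -4*n^2*cos(n) + 3*n^2 - 8*n*sin(n) - 5*n*sin(2*n) + 20*n*cos(n) - 10*n - 5*sin(n)^2 + 20*sin(n) + 25*sin(2*n)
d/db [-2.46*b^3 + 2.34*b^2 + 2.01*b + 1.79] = -7.38*b^2 + 4.68*b + 2.01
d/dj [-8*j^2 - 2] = -16*j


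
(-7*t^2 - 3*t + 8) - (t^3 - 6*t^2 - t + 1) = -t^3 - t^2 - 2*t + 7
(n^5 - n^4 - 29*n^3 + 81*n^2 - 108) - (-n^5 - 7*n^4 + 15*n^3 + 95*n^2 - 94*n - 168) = 2*n^5 + 6*n^4 - 44*n^3 - 14*n^2 + 94*n + 60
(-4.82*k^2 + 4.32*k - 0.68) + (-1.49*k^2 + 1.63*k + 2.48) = -6.31*k^2 + 5.95*k + 1.8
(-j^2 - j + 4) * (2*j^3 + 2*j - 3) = -2*j^5 - 2*j^4 + 6*j^3 + j^2 + 11*j - 12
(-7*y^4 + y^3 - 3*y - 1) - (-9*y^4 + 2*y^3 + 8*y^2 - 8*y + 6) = 2*y^4 - y^3 - 8*y^2 + 5*y - 7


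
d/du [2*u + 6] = 2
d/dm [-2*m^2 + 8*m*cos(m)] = -8*m*sin(m) - 4*m + 8*cos(m)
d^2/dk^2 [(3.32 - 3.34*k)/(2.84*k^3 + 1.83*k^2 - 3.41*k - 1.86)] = (-161.634624*k^5 + 217.181616*k^4 + 189.01282*k^3 - 337.921752*k^2 - 87.29352*k + 142.180384)/(22.906304*k^9 + 44.280144*k^8 - 53.97846*k^7 - 145.212273*k^6 + 6.811413*k^5 + 153.229311*k^4 + 59.465719*k^3 - 45.891594*k^2 - 35.391708*k - 6.434856)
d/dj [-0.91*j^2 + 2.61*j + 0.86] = 2.61 - 1.82*j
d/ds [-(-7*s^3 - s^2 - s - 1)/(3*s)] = (14*s^3 + s^2 - 1)/(3*s^2)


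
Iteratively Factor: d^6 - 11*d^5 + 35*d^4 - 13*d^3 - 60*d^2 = (d)*(d^5 - 11*d^4 + 35*d^3 - 13*d^2 - 60*d) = d*(d - 5)*(d^4 - 6*d^3 + 5*d^2 + 12*d) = d*(d - 5)*(d + 1)*(d^3 - 7*d^2 + 12*d) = d^2*(d - 5)*(d + 1)*(d^2 - 7*d + 12) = d^2*(d - 5)*(d - 3)*(d + 1)*(d - 4)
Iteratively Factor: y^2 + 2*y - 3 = (y - 1)*(y + 3)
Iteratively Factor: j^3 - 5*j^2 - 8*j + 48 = (j + 3)*(j^2 - 8*j + 16) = (j - 4)*(j + 3)*(j - 4)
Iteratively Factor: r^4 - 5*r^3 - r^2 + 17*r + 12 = (r + 1)*(r^3 - 6*r^2 + 5*r + 12) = (r - 3)*(r + 1)*(r^2 - 3*r - 4) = (r - 3)*(r + 1)^2*(r - 4)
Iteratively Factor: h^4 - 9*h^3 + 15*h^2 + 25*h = (h - 5)*(h^3 - 4*h^2 - 5*h) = h*(h - 5)*(h^2 - 4*h - 5) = h*(h - 5)*(h + 1)*(h - 5)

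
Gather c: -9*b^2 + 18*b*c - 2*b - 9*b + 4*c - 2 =-9*b^2 - 11*b + c*(18*b + 4) - 2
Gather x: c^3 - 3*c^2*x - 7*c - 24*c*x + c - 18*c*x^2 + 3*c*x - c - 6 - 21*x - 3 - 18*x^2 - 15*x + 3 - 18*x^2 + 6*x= c^3 - 7*c + x^2*(-18*c - 36) + x*(-3*c^2 - 21*c - 30) - 6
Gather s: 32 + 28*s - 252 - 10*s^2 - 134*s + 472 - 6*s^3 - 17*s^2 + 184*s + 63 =-6*s^3 - 27*s^2 + 78*s + 315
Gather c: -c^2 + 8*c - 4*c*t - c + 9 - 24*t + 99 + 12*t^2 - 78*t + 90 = -c^2 + c*(7 - 4*t) + 12*t^2 - 102*t + 198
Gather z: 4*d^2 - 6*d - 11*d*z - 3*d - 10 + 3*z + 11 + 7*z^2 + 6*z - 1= 4*d^2 - 9*d + 7*z^2 + z*(9 - 11*d)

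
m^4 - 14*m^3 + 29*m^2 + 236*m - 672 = (m - 8)*(m - 7)*(m - 3)*(m + 4)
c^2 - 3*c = c*(c - 3)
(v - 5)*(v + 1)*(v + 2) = v^3 - 2*v^2 - 13*v - 10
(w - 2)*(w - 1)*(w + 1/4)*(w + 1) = w^4 - 7*w^3/4 - 3*w^2/2 + 7*w/4 + 1/2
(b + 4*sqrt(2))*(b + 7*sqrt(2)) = b^2 + 11*sqrt(2)*b + 56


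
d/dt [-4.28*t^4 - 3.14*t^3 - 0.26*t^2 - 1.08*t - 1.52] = -17.12*t^3 - 9.42*t^2 - 0.52*t - 1.08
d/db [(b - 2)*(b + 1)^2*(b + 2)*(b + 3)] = 5*b^4 + 20*b^3 + 9*b^2 - 34*b - 28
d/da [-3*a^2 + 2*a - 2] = 2 - 6*a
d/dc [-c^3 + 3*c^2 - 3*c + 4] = -3*c^2 + 6*c - 3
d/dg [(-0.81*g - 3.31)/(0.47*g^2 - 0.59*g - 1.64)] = (0.3807*g^2 + 3.1114*g - 0.6245)/(0.2209*g^4 - 0.5546*g^3 - 1.1935*g^2 + 1.9352*g + 2.6896)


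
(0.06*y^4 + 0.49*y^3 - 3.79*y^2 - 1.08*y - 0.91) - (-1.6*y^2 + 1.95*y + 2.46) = 0.06*y^4 + 0.49*y^3 - 2.19*y^2 - 3.03*y - 3.37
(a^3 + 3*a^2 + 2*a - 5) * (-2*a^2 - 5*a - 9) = -2*a^5 - 11*a^4 - 28*a^3 - 27*a^2 + 7*a + 45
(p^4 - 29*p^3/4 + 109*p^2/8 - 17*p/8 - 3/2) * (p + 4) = p^5 - 13*p^4/4 - 123*p^3/8 + 419*p^2/8 - 10*p - 6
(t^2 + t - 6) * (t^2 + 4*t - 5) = t^4 + 5*t^3 - 7*t^2 - 29*t + 30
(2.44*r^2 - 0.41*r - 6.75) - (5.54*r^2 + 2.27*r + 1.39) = -3.1*r^2 - 2.68*r - 8.14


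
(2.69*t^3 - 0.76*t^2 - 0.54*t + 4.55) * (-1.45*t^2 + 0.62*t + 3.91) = -3.9005*t^5 + 2.7698*t^4 + 10.8297*t^3 - 9.9039*t^2 + 0.7096*t + 17.7905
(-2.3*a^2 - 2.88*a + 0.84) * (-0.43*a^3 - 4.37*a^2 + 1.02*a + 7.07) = 0.989*a^5 + 11.2894*a^4 + 9.8784*a^3 - 22.8694*a^2 - 19.5048*a + 5.9388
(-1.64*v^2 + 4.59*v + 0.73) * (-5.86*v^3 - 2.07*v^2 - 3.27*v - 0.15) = 9.6104*v^5 - 23.5026*v^4 - 8.4163*v^3 - 16.2744*v^2 - 3.0756*v - 0.1095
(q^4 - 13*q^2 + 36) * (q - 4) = q^5 - 4*q^4 - 13*q^3 + 52*q^2 + 36*q - 144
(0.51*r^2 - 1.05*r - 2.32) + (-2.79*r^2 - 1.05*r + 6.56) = -2.28*r^2 - 2.1*r + 4.24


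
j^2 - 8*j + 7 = (j - 7)*(j - 1)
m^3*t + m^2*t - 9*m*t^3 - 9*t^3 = (m - 3*t)*(m + 3*t)*(m*t + t)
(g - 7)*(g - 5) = g^2 - 12*g + 35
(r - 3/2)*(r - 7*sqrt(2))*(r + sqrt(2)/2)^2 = r^4 - 6*sqrt(2)*r^3 - 3*r^3/2 - 27*r^2/2 + 9*sqrt(2)*r^2 - 7*sqrt(2)*r/2 + 81*r/4 + 21*sqrt(2)/4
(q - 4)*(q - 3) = q^2 - 7*q + 12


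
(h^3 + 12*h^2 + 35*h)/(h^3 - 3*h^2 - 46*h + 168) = h*(h + 5)/(h^2 - 10*h + 24)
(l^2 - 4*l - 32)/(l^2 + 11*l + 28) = (l - 8)/(l + 7)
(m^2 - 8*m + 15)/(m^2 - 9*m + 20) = (m - 3)/(m - 4)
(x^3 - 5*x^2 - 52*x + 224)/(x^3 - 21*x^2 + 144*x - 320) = (x^2 + 3*x - 28)/(x^2 - 13*x + 40)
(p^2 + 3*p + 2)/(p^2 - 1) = (p + 2)/(p - 1)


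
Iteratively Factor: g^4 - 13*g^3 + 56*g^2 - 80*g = (g)*(g^3 - 13*g^2 + 56*g - 80) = g*(g - 5)*(g^2 - 8*g + 16) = g*(g - 5)*(g - 4)*(g - 4)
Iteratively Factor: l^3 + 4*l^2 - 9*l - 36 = (l + 3)*(l^2 + l - 12) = (l + 3)*(l + 4)*(l - 3)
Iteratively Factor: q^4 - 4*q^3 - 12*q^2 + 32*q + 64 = (q - 4)*(q^3 - 12*q - 16) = (q - 4)^2*(q^2 + 4*q + 4) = (q - 4)^2*(q + 2)*(q + 2)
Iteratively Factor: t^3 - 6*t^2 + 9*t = (t - 3)*(t^2 - 3*t) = (t - 3)^2*(t)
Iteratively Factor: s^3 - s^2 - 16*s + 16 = (s - 4)*(s^2 + 3*s - 4) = (s - 4)*(s + 4)*(s - 1)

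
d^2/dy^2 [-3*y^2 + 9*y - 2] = -6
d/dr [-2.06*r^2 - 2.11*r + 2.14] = -4.12*r - 2.11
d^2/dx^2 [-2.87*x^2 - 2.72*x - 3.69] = -5.74000000000000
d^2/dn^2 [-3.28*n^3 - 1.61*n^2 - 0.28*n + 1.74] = -19.68*n - 3.22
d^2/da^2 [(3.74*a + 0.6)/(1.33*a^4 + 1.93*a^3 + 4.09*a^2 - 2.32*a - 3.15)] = (79.388232*a^7 + 174.830096*a^6 + 251.857824*a^5 + 331.943532*a^4 + 540.367316*a^3 + 347.11416*a^2 + 276.83226*a - 32.74476)/(2.352637*a^12 + 10.241931*a^11 + 36.566754*a^10 + 57.869239*a^9 + 60.002289*a^8 - 53.304639*a^7 - 157.997234*a^6 - 176.13657*a^5 + 32.178918*a^4 + 224.302427*a^3 + 70.885395*a^2 - 69.0606*a - 31.255875)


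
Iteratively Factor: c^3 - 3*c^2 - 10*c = (c - 5)*(c^2 + 2*c) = c*(c - 5)*(c + 2)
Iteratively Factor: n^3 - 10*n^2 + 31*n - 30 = (n - 5)*(n^2 - 5*n + 6) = (n - 5)*(n - 2)*(n - 3)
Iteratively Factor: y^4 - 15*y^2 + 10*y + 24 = (y - 2)*(y^3 + 2*y^2 - 11*y - 12) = (y - 3)*(y - 2)*(y^2 + 5*y + 4) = (y - 3)*(y - 2)*(y + 4)*(y + 1)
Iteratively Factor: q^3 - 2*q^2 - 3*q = (q + 1)*(q^2 - 3*q) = (q - 3)*(q + 1)*(q)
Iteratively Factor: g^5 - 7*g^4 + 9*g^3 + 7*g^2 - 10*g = (g - 1)*(g^4 - 6*g^3 + 3*g^2 + 10*g) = (g - 2)*(g - 1)*(g^3 - 4*g^2 - 5*g) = (g - 5)*(g - 2)*(g - 1)*(g^2 + g) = g*(g - 5)*(g - 2)*(g - 1)*(g + 1)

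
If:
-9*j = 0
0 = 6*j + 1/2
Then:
No Solution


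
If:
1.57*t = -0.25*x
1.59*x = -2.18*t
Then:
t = 0.00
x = 0.00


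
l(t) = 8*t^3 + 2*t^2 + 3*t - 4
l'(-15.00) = 5343.00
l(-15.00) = -26599.00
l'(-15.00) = 5343.00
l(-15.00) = -26599.00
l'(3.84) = 372.25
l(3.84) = 490.00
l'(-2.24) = 114.46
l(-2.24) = -90.60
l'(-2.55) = 148.86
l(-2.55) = -131.30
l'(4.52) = 511.41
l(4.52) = 789.18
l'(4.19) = 441.11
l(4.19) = 632.16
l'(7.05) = 1224.06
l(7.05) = 2919.78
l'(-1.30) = 38.36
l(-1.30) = -22.10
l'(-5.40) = 681.24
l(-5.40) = -1221.59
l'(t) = 24*t^2 + 4*t + 3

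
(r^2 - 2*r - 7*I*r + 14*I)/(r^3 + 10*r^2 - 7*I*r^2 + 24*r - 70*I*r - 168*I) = (r - 2)/(r^2 + 10*r + 24)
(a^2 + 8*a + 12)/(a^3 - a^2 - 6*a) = (a + 6)/(a*(a - 3))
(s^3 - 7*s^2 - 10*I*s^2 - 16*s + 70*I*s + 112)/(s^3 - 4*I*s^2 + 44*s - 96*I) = (s - 7)/(s + 6*I)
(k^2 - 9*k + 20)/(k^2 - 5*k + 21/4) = 4*(k^2 - 9*k + 20)/(4*k^2 - 20*k + 21)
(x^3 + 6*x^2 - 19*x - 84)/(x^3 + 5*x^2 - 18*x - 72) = (x + 7)/(x + 6)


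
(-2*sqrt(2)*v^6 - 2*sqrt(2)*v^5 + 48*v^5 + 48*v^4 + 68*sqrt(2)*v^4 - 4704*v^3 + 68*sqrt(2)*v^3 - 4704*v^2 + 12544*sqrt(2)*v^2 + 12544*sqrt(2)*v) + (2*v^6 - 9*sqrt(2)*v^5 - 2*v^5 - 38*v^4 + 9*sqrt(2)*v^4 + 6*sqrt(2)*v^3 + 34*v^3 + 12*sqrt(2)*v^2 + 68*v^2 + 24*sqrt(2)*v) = -2*sqrt(2)*v^6 + 2*v^6 - 11*sqrt(2)*v^5 + 46*v^5 + 10*v^4 + 77*sqrt(2)*v^4 - 4670*v^3 + 74*sqrt(2)*v^3 - 4636*v^2 + 12556*sqrt(2)*v^2 + 12568*sqrt(2)*v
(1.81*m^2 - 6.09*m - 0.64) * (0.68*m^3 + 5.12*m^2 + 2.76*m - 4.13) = 1.2308*m^5 + 5.126*m^4 - 26.6204*m^3 - 27.5605*m^2 + 23.3853*m + 2.6432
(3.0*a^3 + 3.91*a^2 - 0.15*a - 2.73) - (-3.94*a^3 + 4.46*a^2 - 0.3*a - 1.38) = 6.94*a^3 - 0.55*a^2 + 0.15*a - 1.35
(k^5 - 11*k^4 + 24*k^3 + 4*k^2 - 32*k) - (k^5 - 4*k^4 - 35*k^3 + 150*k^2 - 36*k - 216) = -7*k^4 + 59*k^3 - 146*k^2 + 4*k + 216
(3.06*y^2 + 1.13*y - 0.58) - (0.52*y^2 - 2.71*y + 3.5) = 2.54*y^2 + 3.84*y - 4.08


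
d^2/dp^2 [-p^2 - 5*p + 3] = -2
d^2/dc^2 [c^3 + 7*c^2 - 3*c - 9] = 6*c + 14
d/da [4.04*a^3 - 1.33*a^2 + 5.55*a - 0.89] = 12.12*a^2 - 2.66*a + 5.55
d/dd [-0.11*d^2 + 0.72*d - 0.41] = 0.72 - 0.22*d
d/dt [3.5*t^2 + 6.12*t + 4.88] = 7.0*t + 6.12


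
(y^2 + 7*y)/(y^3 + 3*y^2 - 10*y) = (y + 7)/(y^2 + 3*y - 10)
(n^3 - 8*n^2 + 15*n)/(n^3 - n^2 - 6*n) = (n - 5)/(n + 2)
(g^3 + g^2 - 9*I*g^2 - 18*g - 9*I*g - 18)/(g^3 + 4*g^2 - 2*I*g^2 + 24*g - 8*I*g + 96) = (g^2 + g*(1 - 3*I) - 3*I)/(g^2 + 4*g*(1 + I) + 16*I)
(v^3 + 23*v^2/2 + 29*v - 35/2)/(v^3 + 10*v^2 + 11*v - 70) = (v - 1/2)/(v - 2)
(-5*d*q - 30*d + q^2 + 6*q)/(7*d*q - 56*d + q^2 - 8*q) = (-5*d*q - 30*d + q^2 + 6*q)/(7*d*q - 56*d + q^2 - 8*q)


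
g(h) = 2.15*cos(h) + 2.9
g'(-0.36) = 0.76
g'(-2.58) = 1.14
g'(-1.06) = 1.88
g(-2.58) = 1.08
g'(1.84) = -2.07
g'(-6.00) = -0.60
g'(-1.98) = 1.97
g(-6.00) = 4.96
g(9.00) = 0.94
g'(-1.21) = 2.01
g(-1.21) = 3.66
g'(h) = -2.15*sin(h)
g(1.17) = 3.74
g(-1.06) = 3.95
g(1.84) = 2.33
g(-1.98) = 2.04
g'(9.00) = -0.89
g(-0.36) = 4.91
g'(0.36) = -0.76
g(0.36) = 4.91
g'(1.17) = -1.98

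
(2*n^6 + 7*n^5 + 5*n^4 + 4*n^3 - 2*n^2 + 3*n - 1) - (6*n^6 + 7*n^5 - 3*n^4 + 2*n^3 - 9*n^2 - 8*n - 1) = -4*n^6 + 8*n^4 + 2*n^3 + 7*n^2 + 11*n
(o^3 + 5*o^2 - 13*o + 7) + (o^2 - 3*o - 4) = o^3 + 6*o^2 - 16*o + 3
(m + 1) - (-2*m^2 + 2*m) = 2*m^2 - m + 1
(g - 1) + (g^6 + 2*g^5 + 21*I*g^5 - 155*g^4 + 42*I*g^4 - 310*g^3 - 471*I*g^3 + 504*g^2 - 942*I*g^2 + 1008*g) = g^6 + 2*g^5 + 21*I*g^5 - 155*g^4 + 42*I*g^4 - 310*g^3 - 471*I*g^3 + 504*g^2 - 942*I*g^2 + 1009*g - 1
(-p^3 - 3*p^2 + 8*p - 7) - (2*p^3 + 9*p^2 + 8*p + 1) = -3*p^3 - 12*p^2 - 8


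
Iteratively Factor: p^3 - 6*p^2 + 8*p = (p - 4)*(p^2 - 2*p) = p*(p - 4)*(p - 2)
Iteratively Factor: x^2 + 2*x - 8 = (x - 2)*(x + 4)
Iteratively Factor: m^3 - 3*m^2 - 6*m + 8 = (m - 4)*(m^2 + m - 2) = (m - 4)*(m - 1)*(m + 2)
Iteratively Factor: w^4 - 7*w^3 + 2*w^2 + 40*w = (w - 4)*(w^3 - 3*w^2 - 10*w) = w*(w - 4)*(w^2 - 3*w - 10) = w*(w - 5)*(w - 4)*(w + 2)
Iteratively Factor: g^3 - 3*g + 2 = (g - 1)*(g^2 + g - 2) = (g - 1)*(g + 2)*(g - 1)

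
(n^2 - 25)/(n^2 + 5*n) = (n - 5)/n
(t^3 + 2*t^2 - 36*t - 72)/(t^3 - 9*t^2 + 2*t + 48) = (t^2 - 36)/(t^2 - 11*t + 24)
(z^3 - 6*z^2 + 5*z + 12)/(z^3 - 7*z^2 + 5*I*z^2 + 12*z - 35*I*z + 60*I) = (z + 1)/(z + 5*I)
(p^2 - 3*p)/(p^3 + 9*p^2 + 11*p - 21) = p*(p - 3)/(p^3 + 9*p^2 + 11*p - 21)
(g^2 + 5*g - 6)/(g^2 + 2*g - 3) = (g + 6)/(g + 3)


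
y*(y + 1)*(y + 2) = y^3 + 3*y^2 + 2*y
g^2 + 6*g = g*(g + 6)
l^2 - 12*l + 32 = (l - 8)*(l - 4)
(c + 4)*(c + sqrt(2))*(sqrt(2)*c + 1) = sqrt(2)*c^3 + 3*c^2 + 4*sqrt(2)*c^2 + sqrt(2)*c + 12*c + 4*sqrt(2)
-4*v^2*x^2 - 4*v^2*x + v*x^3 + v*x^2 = x*(-4*v + x)*(v*x + v)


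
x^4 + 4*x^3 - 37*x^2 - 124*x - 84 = (x - 6)*(x + 1)*(x + 2)*(x + 7)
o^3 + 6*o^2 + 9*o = o*(o + 3)^2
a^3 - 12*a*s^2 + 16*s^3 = (a - 2*s)^2*(a + 4*s)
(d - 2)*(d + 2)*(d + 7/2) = d^3 + 7*d^2/2 - 4*d - 14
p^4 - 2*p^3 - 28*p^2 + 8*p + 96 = (p - 6)*(p - 2)*(p + 2)*(p + 4)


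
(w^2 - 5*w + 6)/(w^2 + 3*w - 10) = (w - 3)/(w + 5)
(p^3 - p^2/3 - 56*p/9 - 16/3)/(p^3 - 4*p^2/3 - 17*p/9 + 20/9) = (3*p^2 - 5*p - 12)/(3*p^2 - 8*p + 5)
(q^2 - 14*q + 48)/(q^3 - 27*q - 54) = (q - 8)/(q^2 + 6*q + 9)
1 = 1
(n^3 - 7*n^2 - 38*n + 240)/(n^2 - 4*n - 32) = (n^2 + n - 30)/(n + 4)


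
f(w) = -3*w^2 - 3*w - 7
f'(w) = -6*w - 3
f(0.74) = -10.86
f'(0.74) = -7.44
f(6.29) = -144.56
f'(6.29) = -40.74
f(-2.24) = -15.33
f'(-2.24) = 10.44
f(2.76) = -38.13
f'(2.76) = -19.56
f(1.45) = -17.66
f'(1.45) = -11.70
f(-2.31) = -16.08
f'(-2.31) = 10.86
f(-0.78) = -6.49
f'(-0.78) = 1.68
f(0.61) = -9.95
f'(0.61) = -6.66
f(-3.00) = -25.00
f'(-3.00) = 15.00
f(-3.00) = -25.00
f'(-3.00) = 15.00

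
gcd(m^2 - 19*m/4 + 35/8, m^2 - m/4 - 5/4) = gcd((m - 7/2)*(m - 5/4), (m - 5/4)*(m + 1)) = m - 5/4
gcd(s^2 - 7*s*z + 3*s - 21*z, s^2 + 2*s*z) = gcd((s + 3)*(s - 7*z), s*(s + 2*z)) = 1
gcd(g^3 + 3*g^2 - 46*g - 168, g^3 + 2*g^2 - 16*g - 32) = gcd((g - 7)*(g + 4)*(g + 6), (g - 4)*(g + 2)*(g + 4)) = g + 4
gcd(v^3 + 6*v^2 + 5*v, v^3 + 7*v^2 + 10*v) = v^2 + 5*v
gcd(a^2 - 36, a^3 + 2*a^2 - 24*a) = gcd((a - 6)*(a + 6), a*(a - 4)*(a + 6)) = a + 6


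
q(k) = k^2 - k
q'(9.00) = 17.00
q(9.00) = 72.00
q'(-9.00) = -19.00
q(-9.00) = 90.00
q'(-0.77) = -2.54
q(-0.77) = 1.36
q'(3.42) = 5.84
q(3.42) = 8.28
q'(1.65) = 2.30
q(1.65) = 1.07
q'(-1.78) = -4.56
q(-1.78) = 4.95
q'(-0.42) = -1.84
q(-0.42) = 0.60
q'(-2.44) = -5.88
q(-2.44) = 8.39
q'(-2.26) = -5.52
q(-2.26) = 7.37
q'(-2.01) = -5.02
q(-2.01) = 6.05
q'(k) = 2*k - 1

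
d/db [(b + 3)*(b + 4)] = 2*b + 7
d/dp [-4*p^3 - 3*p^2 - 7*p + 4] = -12*p^2 - 6*p - 7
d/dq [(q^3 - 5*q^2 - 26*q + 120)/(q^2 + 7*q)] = (q^4 + 14*q^3 - 9*q^2 - 240*q - 840)/(q^2*(q^2 + 14*q + 49))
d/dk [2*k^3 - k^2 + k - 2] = 6*k^2 - 2*k + 1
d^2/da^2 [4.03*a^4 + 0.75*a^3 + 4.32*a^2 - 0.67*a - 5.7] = 48.36*a^2 + 4.5*a + 8.64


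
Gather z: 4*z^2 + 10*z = 4*z^2 + 10*z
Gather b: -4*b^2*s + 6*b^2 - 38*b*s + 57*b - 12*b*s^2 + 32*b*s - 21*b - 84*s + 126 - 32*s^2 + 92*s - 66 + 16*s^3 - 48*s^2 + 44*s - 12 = b^2*(6 - 4*s) + b*(-12*s^2 - 6*s + 36) + 16*s^3 - 80*s^2 + 52*s + 48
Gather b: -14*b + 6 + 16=22 - 14*b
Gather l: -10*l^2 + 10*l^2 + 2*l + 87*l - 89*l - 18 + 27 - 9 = 0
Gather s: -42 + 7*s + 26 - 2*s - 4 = 5*s - 20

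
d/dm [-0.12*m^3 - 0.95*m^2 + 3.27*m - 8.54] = -0.36*m^2 - 1.9*m + 3.27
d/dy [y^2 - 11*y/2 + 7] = 2*y - 11/2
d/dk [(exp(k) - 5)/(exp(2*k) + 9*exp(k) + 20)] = (-(exp(k) - 5)*(2*exp(k) + 9) + exp(2*k) + 9*exp(k) + 20)*exp(k)/(exp(2*k) + 9*exp(k) + 20)^2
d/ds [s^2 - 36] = 2*s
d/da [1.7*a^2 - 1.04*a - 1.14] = 3.4*a - 1.04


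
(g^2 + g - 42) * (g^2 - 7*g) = g^4 - 6*g^3 - 49*g^2 + 294*g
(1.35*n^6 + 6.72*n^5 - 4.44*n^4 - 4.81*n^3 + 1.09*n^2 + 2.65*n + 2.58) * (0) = 0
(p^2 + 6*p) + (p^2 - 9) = 2*p^2 + 6*p - 9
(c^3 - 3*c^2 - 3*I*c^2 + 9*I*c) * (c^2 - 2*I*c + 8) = c^5 - 3*c^4 - 5*I*c^4 + 2*c^3 + 15*I*c^3 - 6*c^2 - 24*I*c^2 + 72*I*c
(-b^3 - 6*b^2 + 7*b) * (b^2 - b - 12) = -b^5 - 5*b^4 + 25*b^3 + 65*b^2 - 84*b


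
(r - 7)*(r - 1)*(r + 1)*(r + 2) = r^4 - 5*r^3 - 15*r^2 + 5*r + 14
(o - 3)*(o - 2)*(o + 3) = o^3 - 2*o^2 - 9*o + 18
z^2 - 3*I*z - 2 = (z - 2*I)*(z - I)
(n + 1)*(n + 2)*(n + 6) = n^3 + 9*n^2 + 20*n + 12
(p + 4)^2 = p^2 + 8*p + 16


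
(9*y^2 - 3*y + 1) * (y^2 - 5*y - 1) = 9*y^4 - 48*y^3 + 7*y^2 - 2*y - 1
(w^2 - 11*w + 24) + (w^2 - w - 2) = 2*w^2 - 12*w + 22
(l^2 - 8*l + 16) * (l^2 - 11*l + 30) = l^4 - 19*l^3 + 134*l^2 - 416*l + 480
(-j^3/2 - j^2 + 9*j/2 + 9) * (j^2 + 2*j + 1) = -j^5/2 - 2*j^4 + 2*j^3 + 17*j^2 + 45*j/2 + 9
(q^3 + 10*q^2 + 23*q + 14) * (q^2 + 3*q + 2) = q^5 + 13*q^4 + 55*q^3 + 103*q^2 + 88*q + 28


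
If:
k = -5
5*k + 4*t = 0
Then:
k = -5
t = 25/4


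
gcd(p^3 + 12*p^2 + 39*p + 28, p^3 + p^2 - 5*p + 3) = 1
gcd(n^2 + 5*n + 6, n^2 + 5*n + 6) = n^2 + 5*n + 6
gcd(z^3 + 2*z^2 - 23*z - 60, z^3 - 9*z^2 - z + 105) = z^2 - 2*z - 15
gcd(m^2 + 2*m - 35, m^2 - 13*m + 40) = m - 5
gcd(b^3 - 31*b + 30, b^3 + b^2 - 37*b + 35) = b^2 - 6*b + 5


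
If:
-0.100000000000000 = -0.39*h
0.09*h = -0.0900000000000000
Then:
No Solution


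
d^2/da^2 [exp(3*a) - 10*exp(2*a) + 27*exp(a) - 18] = (9*exp(2*a) - 40*exp(a) + 27)*exp(a)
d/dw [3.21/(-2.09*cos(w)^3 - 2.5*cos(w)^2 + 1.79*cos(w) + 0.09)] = (-20.1267*cos(w)^2 - 16.05*cos(w) + 5.7459)*sin(w)/(2.09*cos(w)^3 + 2.5*cos(w)^2 - 1.79*cos(w) - 0.09)^2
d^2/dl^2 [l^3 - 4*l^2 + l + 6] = 6*l - 8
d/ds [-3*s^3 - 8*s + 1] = -9*s^2 - 8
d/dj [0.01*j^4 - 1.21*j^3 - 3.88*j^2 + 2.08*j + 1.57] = 0.04*j^3 - 3.63*j^2 - 7.76*j + 2.08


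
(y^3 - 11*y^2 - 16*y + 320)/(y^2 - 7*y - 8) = (y^2 - 3*y - 40)/(y + 1)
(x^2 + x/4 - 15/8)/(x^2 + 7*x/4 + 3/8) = (4*x - 5)/(4*x + 1)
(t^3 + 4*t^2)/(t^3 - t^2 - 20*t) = t/(t - 5)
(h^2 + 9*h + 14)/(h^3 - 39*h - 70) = (h + 7)/(h^2 - 2*h - 35)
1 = 1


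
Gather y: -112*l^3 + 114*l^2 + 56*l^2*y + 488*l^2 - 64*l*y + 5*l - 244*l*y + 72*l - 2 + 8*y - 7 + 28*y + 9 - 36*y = -112*l^3 + 602*l^2 + 77*l + y*(56*l^2 - 308*l)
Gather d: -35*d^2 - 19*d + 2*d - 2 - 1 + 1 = -35*d^2 - 17*d - 2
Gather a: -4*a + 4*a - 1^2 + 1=0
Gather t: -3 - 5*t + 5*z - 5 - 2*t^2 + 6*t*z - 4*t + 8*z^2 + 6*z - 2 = -2*t^2 + t*(6*z - 9) + 8*z^2 + 11*z - 10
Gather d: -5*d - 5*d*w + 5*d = -5*d*w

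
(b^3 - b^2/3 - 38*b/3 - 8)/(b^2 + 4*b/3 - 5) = (3*b^2 - 10*b - 8)/(3*b - 5)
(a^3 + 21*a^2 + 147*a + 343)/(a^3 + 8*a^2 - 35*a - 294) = (a + 7)/(a - 6)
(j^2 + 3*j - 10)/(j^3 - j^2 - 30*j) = (j - 2)/(j*(j - 6))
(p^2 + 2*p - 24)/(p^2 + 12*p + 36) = (p - 4)/(p + 6)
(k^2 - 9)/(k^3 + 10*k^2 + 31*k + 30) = (k - 3)/(k^2 + 7*k + 10)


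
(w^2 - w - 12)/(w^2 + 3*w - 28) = (w + 3)/(w + 7)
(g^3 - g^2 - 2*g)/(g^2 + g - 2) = g*(g^2 - g - 2)/(g^2 + g - 2)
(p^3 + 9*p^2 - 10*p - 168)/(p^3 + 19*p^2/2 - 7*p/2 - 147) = 2*(p - 4)/(2*p - 7)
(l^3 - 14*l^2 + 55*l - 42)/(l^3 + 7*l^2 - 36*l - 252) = (l^2 - 8*l + 7)/(l^2 + 13*l + 42)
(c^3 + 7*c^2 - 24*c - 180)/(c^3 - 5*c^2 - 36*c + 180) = (c + 6)/(c - 6)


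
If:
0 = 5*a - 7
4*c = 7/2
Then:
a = 7/5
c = 7/8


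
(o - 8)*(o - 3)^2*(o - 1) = o^4 - 15*o^3 + 71*o^2 - 129*o + 72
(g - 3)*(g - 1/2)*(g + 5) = g^3 + 3*g^2/2 - 16*g + 15/2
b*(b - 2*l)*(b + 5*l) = b^3 + 3*b^2*l - 10*b*l^2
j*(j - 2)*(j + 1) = j^3 - j^2 - 2*j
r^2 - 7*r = r*(r - 7)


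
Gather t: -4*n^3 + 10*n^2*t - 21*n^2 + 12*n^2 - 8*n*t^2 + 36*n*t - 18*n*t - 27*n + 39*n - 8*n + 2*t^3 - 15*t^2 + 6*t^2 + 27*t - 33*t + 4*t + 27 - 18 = -4*n^3 - 9*n^2 + 4*n + 2*t^3 + t^2*(-8*n - 9) + t*(10*n^2 + 18*n - 2) + 9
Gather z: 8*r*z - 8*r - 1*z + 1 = -8*r + z*(8*r - 1) + 1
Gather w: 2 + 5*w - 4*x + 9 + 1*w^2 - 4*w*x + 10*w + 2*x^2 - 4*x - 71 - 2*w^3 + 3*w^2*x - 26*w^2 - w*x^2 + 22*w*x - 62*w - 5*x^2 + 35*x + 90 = -2*w^3 + w^2*(3*x - 25) + w*(-x^2 + 18*x - 47) - 3*x^2 + 27*x + 30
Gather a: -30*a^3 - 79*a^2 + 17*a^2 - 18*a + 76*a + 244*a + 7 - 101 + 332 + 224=-30*a^3 - 62*a^2 + 302*a + 462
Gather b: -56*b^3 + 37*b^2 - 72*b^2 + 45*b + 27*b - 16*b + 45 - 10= -56*b^3 - 35*b^2 + 56*b + 35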